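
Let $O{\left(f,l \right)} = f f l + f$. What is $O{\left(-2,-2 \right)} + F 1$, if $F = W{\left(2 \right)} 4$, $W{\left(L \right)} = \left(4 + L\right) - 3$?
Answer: $2$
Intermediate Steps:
$W{\left(L \right)} = 1 + L$
$O{\left(f,l \right)} = f + l f^{2}$ ($O{\left(f,l \right)} = f^{2} l + f = l f^{2} + f = f + l f^{2}$)
$F = 12$ ($F = \left(1 + 2\right) 4 = 3 \cdot 4 = 12$)
$O{\left(-2,-2 \right)} + F 1 = - 2 \left(1 - -4\right) + 12 \cdot 1 = - 2 \left(1 + 4\right) + 12 = \left(-2\right) 5 + 12 = -10 + 12 = 2$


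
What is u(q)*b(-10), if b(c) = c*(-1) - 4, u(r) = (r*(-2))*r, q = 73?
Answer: -63948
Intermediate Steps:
u(r) = -2*r² (u(r) = (-2*r)*r = -2*r²)
b(c) = -4 - c (b(c) = -c - 4 = -4 - c)
u(q)*b(-10) = (-2*73²)*(-4 - 1*(-10)) = (-2*5329)*(-4 + 10) = -10658*6 = -63948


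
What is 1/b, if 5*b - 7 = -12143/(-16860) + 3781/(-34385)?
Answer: 579731100/882381419 ≈ 0.65701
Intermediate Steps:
b = 882381419/579731100 (b = 7/5 + (-12143/(-16860) + 3781/(-34385))/5 = 7/5 + (-12143*(-1/16860) + 3781*(-1/34385))/5 = 7/5 + (12143/16860 - 3781/34385)/5 = 7/5 + (⅕)*(70757879/115946220) = 7/5 + 70757879/579731100 = 882381419/579731100 ≈ 1.5221)
1/b = 1/(882381419/579731100) = 579731100/882381419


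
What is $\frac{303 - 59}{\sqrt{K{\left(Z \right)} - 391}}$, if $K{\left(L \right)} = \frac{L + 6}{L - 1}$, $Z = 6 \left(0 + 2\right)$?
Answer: $- \frac{244 i \sqrt{47113}}{4283} \approx - 12.366 i$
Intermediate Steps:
$Z = 12$ ($Z = 6 \cdot 2 = 12$)
$K{\left(L \right)} = \frac{6 + L}{-1 + L}$
$\frac{303 - 59}{\sqrt{K{\left(Z \right)} - 391}} = \frac{303 - 59}{\sqrt{\frac{6 + 12}{-1 + 12} - 391}} = \frac{244}{\sqrt{\frac{1}{11} \cdot 18 - 391}} = \frac{244}{\sqrt{\frac{18}{11} - 391}} = \frac{244}{\sqrt{- \frac{4283}{11}}} = \frac{244}{\frac{1}{11} i \sqrt{47113}} = 244 \left(- \frac{i \sqrt{47113}}{4283}\right) = - \frac{244 i \sqrt{47113}}{4283}$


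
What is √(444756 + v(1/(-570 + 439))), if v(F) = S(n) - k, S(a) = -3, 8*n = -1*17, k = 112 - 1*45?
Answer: √444686 ≈ 666.85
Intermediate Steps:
k = 67 (k = 112 - 45 = 67)
n = -17/8 (n = (-1*17)/8 = (⅛)*(-17) = -17/8 ≈ -2.1250)
v(F) = -70 (v(F) = -3 - 1*67 = -3 - 67 = -70)
√(444756 + v(1/(-570 + 439))) = √(444756 - 70) = √444686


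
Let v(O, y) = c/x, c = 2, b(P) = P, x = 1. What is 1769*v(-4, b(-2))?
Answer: 3538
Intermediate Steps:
v(O, y) = 2 (v(O, y) = 2/1 = 2*1 = 2)
1769*v(-4, b(-2)) = 1769*2 = 3538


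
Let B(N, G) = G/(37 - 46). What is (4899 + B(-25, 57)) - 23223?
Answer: -54991/3 ≈ -18330.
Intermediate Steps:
B(N, G) = -G/9 (B(N, G) = G/(-9) = G*(-1/9) = -G/9)
(4899 + B(-25, 57)) - 23223 = (4899 - 1/9*57) - 23223 = (4899 - 19/3) - 23223 = 14678/3 - 23223 = -54991/3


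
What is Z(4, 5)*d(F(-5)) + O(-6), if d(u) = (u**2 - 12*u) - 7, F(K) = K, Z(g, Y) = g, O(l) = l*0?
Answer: 312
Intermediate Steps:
O(l) = 0
d(u) = -7 + u**2 - 12*u
Z(4, 5)*d(F(-5)) + O(-6) = 4*(-7 + (-5)**2 - 12*(-5)) + 0 = 4*(-7 + 25 + 60) + 0 = 4*78 + 0 = 312 + 0 = 312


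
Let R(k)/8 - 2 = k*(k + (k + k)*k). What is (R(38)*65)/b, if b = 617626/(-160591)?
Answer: -4642589455400/308813 ≈ -1.5034e+7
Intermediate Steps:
b = -617626/160591 (b = 617626*(-1/160591) = -617626/160591 ≈ -3.8460)
R(k) = 16 + 8*k*(k + 2*k²) (R(k) = 16 + 8*(k*(k + (k + k)*k)) = 16 + 8*(k*(k + (2*k)*k)) = 16 + 8*(k*(k + 2*k²)) = 16 + 8*k*(k + 2*k²))
(R(38)*65)/b = ((16 + 8*38² + 16*38³)*65)/(-617626/160591) = ((16 + 8*1444 + 16*54872)*65)*(-160591/617626) = ((16 + 11552 + 877952)*65)*(-160591/617626) = (889520*65)*(-160591/617626) = 57818800*(-160591/617626) = -4642589455400/308813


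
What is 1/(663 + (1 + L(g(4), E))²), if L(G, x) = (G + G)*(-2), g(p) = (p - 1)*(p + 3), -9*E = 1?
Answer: 1/7552 ≈ 0.00013242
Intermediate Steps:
E = -⅑ (E = -⅑*1 = -⅑ ≈ -0.11111)
g(p) = (-1 + p)*(3 + p)
L(G, x) = -4*G (L(G, x) = (2*G)*(-2) = -4*G)
1/(663 + (1 + L(g(4), E))²) = 1/(663 + (1 - 4*(-3 + 4² + 2*4))²) = 1/(663 + (1 - 4*(-3 + 16 + 8))²) = 1/(663 + (1 - 4*21)²) = 1/(663 + (1 - 84)²) = 1/(663 + (-83)²) = 1/(663 + 6889) = 1/7552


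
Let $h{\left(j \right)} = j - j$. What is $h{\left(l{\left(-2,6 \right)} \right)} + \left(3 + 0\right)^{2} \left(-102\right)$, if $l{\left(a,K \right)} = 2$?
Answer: $-918$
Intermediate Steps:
$h{\left(j \right)} = 0$
$h{\left(l{\left(-2,6 \right)} \right)} + \left(3 + 0\right)^{2} \left(-102\right) = 0 + \left(3 + 0\right)^{2} \left(-102\right) = 0 + 3^{2} \left(-102\right) = 0 + 9 \left(-102\right) = 0 - 918 = -918$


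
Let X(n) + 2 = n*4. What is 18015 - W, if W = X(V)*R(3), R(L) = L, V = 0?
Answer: 18021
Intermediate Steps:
X(n) = -2 + 4*n (X(n) = -2 + n*4 = -2 + 4*n)
W = -6 (W = (-2 + 4*0)*3 = (-2 + 0)*3 = -2*3 = -6)
18015 - W = 18015 - 1*(-6) = 18015 + 6 = 18021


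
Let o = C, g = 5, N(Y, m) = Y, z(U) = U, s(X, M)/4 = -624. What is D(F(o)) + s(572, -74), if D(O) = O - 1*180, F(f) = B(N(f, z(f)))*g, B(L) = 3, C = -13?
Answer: -2661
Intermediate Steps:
s(X, M) = -2496 (s(X, M) = 4*(-624) = -2496)
o = -13
F(f) = 15 (F(f) = 3*5 = 15)
D(O) = -180 + O (D(O) = O - 180 = -180 + O)
D(F(o)) + s(572, -74) = (-180 + 15) - 2496 = -165 - 2496 = -2661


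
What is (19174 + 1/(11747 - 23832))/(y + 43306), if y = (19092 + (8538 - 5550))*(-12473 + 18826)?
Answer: 231717789/1695737543410 ≈ 0.00013665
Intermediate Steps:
y = 140274240 (y = (19092 + 2988)*6353 = 22080*6353 = 140274240)
(19174 + 1/(11747 - 23832))/(y + 43306) = (19174 + 1/(11747 - 23832))/(140274240 + 43306) = (19174 + 1/(-12085))/140317546 = (19174 - 1/12085)*(1/140317546) = (231717789/12085)*(1/140317546) = 231717789/1695737543410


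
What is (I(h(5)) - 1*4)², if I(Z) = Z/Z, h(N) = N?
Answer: 9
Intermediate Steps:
I(Z) = 1
(I(h(5)) - 1*4)² = (1 - 1*4)² = (1 - 4)² = (-3)² = 9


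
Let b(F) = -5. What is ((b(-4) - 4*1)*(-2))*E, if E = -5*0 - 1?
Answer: -18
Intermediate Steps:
E = -1 (E = 0 - 1 = -1)
((b(-4) - 4*1)*(-2))*E = ((-5 - 4*1)*(-2))*(-1) = ((-5 - 4)*(-2))*(-1) = -9*(-2)*(-1) = 18*(-1) = -18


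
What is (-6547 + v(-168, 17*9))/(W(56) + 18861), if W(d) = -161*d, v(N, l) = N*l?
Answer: -32251/9845 ≈ -3.2759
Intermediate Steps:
(-6547 + v(-168, 17*9))/(W(56) + 18861) = (-6547 - 2856*9)/(-161*56 + 18861) = (-6547 - 168*153)/(-9016 + 18861) = (-6547 - 25704)/9845 = -32251*1/9845 = -32251/9845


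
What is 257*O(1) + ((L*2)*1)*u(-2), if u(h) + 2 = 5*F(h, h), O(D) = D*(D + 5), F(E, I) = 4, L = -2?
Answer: 1470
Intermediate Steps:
O(D) = D*(5 + D)
u(h) = 18 (u(h) = -2 + 5*4 = -2 + 20 = 18)
257*O(1) + ((L*2)*1)*u(-2) = 257*(1*(5 + 1)) + (-2*2*1)*18 = 257*(1*6) - 4*1*18 = 257*6 - 4*18 = 1542 - 72 = 1470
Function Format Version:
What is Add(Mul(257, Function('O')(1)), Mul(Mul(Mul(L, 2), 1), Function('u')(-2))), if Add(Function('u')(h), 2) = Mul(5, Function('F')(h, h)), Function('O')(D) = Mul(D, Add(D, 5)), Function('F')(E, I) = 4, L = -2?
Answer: 1470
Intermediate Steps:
Function('O')(D) = Mul(D, Add(5, D))
Function('u')(h) = 18 (Function('u')(h) = Add(-2, Mul(5, 4)) = Add(-2, 20) = 18)
Add(Mul(257, Function('O')(1)), Mul(Mul(Mul(L, 2), 1), Function('u')(-2))) = Add(Mul(257, Mul(1, Add(5, 1))), Mul(Mul(Mul(-2, 2), 1), 18)) = Add(Mul(257, Mul(1, 6)), Mul(Mul(-4, 1), 18)) = Add(Mul(257, 6), Mul(-4, 18)) = Add(1542, -72) = 1470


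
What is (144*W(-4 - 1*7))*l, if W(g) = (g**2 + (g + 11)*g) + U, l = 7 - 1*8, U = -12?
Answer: -15696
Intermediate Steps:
l = -1 (l = 7 - 8 = -1)
W(g) = -12 + g**2 + g*(11 + g) (W(g) = (g**2 + (g + 11)*g) - 12 = (g**2 + (11 + g)*g) - 12 = (g**2 + g*(11 + g)) - 12 = -12 + g**2 + g*(11 + g))
(144*W(-4 - 1*7))*l = (144*(-12 + 2*(-4 - 1*7)**2 + 11*(-4 - 1*7)))*(-1) = (144*(-12 + 2*(-4 - 7)**2 + 11*(-4 - 7)))*(-1) = (144*(-12 + 2*(-11)**2 + 11*(-11)))*(-1) = (144*(-12 + 2*121 - 121))*(-1) = (144*(-12 + 242 - 121))*(-1) = (144*109)*(-1) = 15696*(-1) = -15696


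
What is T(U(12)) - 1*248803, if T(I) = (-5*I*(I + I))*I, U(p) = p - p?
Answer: -248803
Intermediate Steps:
U(p) = 0
T(I) = -10*I³ (T(I) = (-5*I*2*I)*I = (-10*I²)*I = -10*I³)
T(U(12)) - 1*248803 = -10*0³ - 1*248803 = -10*0 - 248803 = 0 - 248803 = -248803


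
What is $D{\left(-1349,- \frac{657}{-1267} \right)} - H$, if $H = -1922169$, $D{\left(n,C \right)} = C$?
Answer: $\frac{2435388780}{1267} \approx 1.9222 \cdot 10^{6}$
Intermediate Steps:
$D{\left(-1349,- \frac{657}{-1267} \right)} - H = - \frac{657}{-1267} - -1922169 = \left(-657\right) \left(- \frac{1}{1267}\right) + 1922169 = \frac{657}{1267} + 1922169 = \frac{2435388780}{1267}$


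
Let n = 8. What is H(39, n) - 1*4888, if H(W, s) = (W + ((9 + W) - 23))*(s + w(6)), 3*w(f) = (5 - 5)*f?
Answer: -4376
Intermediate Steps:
w(f) = 0 (w(f) = ((5 - 5)*f)/3 = (0*f)/3 = (⅓)*0 = 0)
H(W, s) = s*(-14 + 2*W) (H(W, s) = (W + ((9 + W) - 23))*(s + 0) = (W + (-14 + W))*s = (-14 + 2*W)*s = s*(-14 + 2*W))
H(39, n) - 1*4888 = 2*8*(-7 + 39) - 1*4888 = 2*8*32 - 4888 = 512 - 4888 = -4376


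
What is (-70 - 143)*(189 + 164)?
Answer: -75189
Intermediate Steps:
(-70 - 143)*(189 + 164) = -213*353 = -75189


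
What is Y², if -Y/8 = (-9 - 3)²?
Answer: 1327104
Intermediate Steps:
Y = -1152 (Y = -8*(-9 - 3)² = -8*(-12)² = -8*144 = -1152)
Y² = (-1152)² = 1327104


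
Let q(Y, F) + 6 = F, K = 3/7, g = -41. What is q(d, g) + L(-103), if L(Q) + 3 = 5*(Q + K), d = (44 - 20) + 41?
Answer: -3940/7 ≈ -562.86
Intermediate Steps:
d = 65 (d = 24 + 41 = 65)
K = 3/7 (K = 3*(⅐) = 3/7 ≈ 0.42857)
q(Y, F) = -6 + F
L(Q) = -6/7 + 5*Q (L(Q) = -3 + 5*(Q + 3/7) = -3 + 5*(3/7 + Q) = -3 + (15/7 + 5*Q) = -6/7 + 5*Q)
q(d, g) + L(-103) = (-6 - 41) + (-6/7 + 5*(-103)) = -47 + (-6/7 - 515) = -47 - 3611/7 = -3940/7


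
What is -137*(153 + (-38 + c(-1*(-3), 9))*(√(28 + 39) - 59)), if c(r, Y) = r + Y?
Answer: -231119 + 3562*√67 ≈ -2.0196e+5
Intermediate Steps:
c(r, Y) = Y + r
-137*(153 + (-38 + c(-1*(-3), 9))*(√(28 + 39) - 59)) = -137*(153 + (-38 + (9 - 1*(-3)))*(√(28 + 39) - 59)) = -137*(153 + (-38 + (9 + 3))*(√67 - 59)) = -137*(153 + (-38 + 12)*(-59 + √67)) = -137*(153 - 26*(-59 + √67)) = -137*(153 + (1534 - 26*√67)) = -137*(1687 - 26*√67) = -231119 + 3562*√67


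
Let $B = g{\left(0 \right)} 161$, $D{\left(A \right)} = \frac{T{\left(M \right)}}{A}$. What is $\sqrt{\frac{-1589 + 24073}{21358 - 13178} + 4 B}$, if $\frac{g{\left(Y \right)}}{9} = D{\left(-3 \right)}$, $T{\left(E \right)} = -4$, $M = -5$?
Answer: $\frac{\sqrt{32330184145}}{2045} \approx 87.925$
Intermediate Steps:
$D{\left(A \right)} = - \frac{4}{A}$
$g{\left(Y \right)} = 12$ ($g{\left(Y \right)} = 9 \left(- \frac{4}{-3}\right) = 9 \left(\left(-4\right) \left(- \frac{1}{3}\right)\right) = 9 \cdot \frac{4}{3} = 12$)
$B = 1932$ ($B = 12 \cdot 161 = 1932$)
$\sqrt{\frac{-1589 + 24073}{21358 - 13178} + 4 B} = \sqrt{\frac{-1589 + 24073}{21358 - 13178} + 4 \cdot 1932} = \sqrt{\frac{22484}{8180} + 7728} = \sqrt{22484 \cdot \frac{1}{8180} + 7728} = \sqrt{\frac{5621}{2045} + 7728} = \sqrt{\frac{15809381}{2045}} = \frac{\sqrt{32330184145}}{2045}$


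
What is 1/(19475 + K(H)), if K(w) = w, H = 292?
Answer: 1/19767 ≈ 5.0589e-5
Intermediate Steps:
1/(19475 + K(H)) = 1/(19475 + 292) = 1/19767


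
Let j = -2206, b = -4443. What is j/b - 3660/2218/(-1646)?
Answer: 2017496987/4055157201 ≈ 0.49751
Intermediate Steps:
j/b - 3660/2218/(-1646) = -2206/(-4443) - 3660/2218/(-1646) = -2206*(-1/4443) - 3660*1/2218*(-1/1646) = 2206/4443 - 1830/1109*(-1/1646) = 2206/4443 + 915/912707 = 2017496987/4055157201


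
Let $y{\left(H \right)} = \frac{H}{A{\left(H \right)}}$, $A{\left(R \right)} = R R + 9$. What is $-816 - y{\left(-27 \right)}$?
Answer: $- \frac{66909}{82} \approx -815.96$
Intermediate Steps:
$A{\left(R \right)} = 9 + R^{2}$ ($A{\left(R \right)} = R^{2} + 9 = 9 + R^{2}$)
$y{\left(H \right)} = \frac{H}{9 + H^{2}}$
$-816 - y{\left(-27 \right)} = -816 - - \frac{27}{9 + \left(-27\right)^{2}} = -816 - - \frac{27}{9 + 729} = -816 - - \frac{27}{738} = -816 - \left(-27\right) \frac{1}{738} = -816 - - \frac{3}{82} = -816 + \frac{3}{82} = - \frac{66909}{82}$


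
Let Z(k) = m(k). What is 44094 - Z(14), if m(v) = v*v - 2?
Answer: 43900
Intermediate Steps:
m(v) = -2 + v**2 (m(v) = v**2 - 2 = -2 + v**2)
Z(k) = -2 + k**2
44094 - Z(14) = 44094 - (-2 + 14**2) = 44094 - (-2 + 196) = 44094 - 1*194 = 44094 - 194 = 43900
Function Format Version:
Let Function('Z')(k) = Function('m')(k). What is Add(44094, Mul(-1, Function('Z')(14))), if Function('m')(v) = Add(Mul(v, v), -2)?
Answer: 43900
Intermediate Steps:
Function('m')(v) = Add(-2, Pow(v, 2)) (Function('m')(v) = Add(Pow(v, 2), -2) = Add(-2, Pow(v, 2)))
Function('Z')(k) = Add(-2, Pow(k, 2))
Add(44094, Mul(-1, Function('Z')(14))) = Add(44094, Mul(-1, Add(-2, Pow(14, 2)))) = Add(44094, Mul(-1, Add(-2, 196))) = Add(44094, Mul(-1, 194)) = Add(44094, -194) = 43900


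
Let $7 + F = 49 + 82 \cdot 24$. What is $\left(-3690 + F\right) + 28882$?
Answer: $27202$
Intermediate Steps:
$F = 2010$ ($F = -7 + \left(49 + 82 \cdot 24\right) = -7 + \left(49 + 1968\right) = -7 + 2017 = 2010$)
$\left(-3690 + F\right) + 28882 = \left(-3690 + 2010\right) + 28882 = -1680 + 28882 = 27202$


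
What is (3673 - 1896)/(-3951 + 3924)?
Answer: -1777/27 ≈ -65.815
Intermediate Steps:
(3673 - 1896)/(-3951 + 3924) = 1777/(-27) = 1777*(-1/27) = -1777/27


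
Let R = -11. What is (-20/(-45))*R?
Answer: -44/9 ≈ -4.8889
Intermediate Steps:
(-20/(-45))*R = -20/(-45)*(-11) = -20*(-1/45)*(-11) = (4/9)*(-11) = -44/9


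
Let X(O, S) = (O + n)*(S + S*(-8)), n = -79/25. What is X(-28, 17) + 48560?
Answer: 1306701/25 ≈ 52268.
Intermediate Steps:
n = -79/25 (n = -79*1/25 = -79/25 ≈ -3.1600)
X(O, S) = -7*S*(-79/25 + O) (X(O, S) = (O - 79/25)*(S + S*(-8)) = (-79/25 + O)*(S - 8*S) = (-79/25 + O)*(-7*S) = -7*S*(-79/25 + O))
X(-28, 17) + 48560 = (7/25)*17*(79 - 25*(-28)) + 48560 = (7/25)*17*(79 + 700) + 48560 = (7/25)*17*779 + 48560 = 92701/25 + 48560 = 1306701/25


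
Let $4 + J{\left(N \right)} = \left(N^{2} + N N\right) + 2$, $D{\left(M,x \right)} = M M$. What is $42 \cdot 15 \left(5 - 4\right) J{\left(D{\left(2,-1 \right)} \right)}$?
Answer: $18900$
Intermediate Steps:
$D{\left(M,x \right)} = M^{2}$
$J{\left(N \right)} = -2 + 2 N^{2}$ ($J{\left(N \right)} = -4 + \left(\left(N^{2} + N N\right) + 2\right) = -4 + \left(\left(N^{2} + N^{2}\right) + 2\right) = -4 + \left(2 N^{2} + 2\right) = -4 + \left(2 + 2 N^{2}\right) = -2 + 2 N^{2}$)
$42 \cdot 15 \left(5 - 4\right) J{\left(D{\left(2,-1 \right)} \right)} = 42 \cdot 15 \left(5 - 4\right) \left(-2 + 2 \left(2^{2}\right)^{2}\right) = 630 \cdot 1 \left(-2 + 2 \cdot 4^{2}\right) = 630 \cdot 1 \left(-2 + 2 \cdot 16\right) = 630 \cdot 1 \left(-2 + 32\right) = 630 \cdot 1 \cdot 30 = 630 \cdot 30 = 18900$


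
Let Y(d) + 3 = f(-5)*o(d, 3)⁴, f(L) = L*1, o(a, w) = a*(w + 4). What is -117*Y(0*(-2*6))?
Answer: 351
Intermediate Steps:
o(a, w) = a*(4 + w)
f(L) = L
Y(d) = -3 - 12005*d⁴ (Y(d) = -3 - 5*d⁴*(4 + 3)⁴ = -3 - 5*2401*d⁴ = -3 - 12005*d⁴)
-117*Y(0*(-2*6)) = -117*(-3 - 12005*(0*(-2*6))⁴) = -117*(-3 - 12005*(0*(-12))⁴) = -117*(-3 - 12005*0⁴) = -117*(-3 - 12005*0) = -117*(-3 + 0) = -117*(-3) = 351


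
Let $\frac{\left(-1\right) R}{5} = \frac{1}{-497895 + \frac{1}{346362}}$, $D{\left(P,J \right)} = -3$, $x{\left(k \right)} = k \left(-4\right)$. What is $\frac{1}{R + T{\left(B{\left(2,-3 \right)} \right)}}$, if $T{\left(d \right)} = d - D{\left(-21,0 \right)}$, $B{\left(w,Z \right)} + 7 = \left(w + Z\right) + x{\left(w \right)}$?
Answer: $- \frac{172451907989}{2241873072047} \approx -0.076923$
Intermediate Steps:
$x{\left(k \right)} = - 4 k$
$B{\left(w,Z \right)} = -7 + Z - 3 w$ ($B{\left(w,Z \right)} = -7 + \left(\left(w + Z\right) - 4 w\right) = -7 + \left(\left(Z + w\right) - 4 w\right) = -7 + \left(Z - 3 w\right) = -7 + Z - 3 w$)
$T{\left(d \right)} = 3 + d$ ($T{\left(d \right)} = d - -3 = d + 3 = 3 + d$)
$R = \frac{1731810}{172451907989}$ ($R = - \frac{5}{-497895 + \frac{1}{346362}} = - \frac{5}{- \frac{172451907989}{346362}} = \left(-5\right) \left(- \frac{346362}{172451907989}\right) = \frac{1731810}{172451907989} \approx 1.0042 \cdot 10^{-5}$)
$\frac{1}{R + T{\left(B{\left(2,-3 \right)} \right)}} = \frac{1}{\frac{1731810}{172451907989} + \left(3 - 16\right)} = \frac{1}{\frac{1731810}{172451907989} - 13} = \frac{1}{- \frac{2241873072047}{172451907989}} = - \frac{172451907989}{2241873072047}$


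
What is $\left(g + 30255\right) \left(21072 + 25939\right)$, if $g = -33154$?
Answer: $-136284889$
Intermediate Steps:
$\left(g + 30255\right) \left(21072 + 25939\right) = \left(-33154 + 30255\right) \left(21072 + 25939\right) = \left(-2899\right) 47011 = -136284889$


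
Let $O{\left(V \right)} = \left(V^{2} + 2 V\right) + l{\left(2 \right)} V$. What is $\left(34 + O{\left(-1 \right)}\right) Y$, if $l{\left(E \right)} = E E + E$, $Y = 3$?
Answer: $81$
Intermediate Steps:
$l{\left(E \right)} = E + E^{2}$ ($l{\left(E \right)} = E^{2} + E = E + E^{2}$)
$O{\left(V \right)} = V^{2} + 8 V$ ($O{\left(V \right)} = \left(V^{2} + 2 V\right) + 2 \left(1 + 2\right) V = \left(V^{2} + 2 V\right) + 2 \cdot 3 V = \left(V^{2} + 2 V\right) + 6 V = V^{2} + 8 V$)
$\left(34 + O{\left(-1 \right)}\right) Y = \left(34 - \left(8 - 1\right)\right) 3 = \left(34 - 7\right) 3 = 27 \cdot 3 = 81$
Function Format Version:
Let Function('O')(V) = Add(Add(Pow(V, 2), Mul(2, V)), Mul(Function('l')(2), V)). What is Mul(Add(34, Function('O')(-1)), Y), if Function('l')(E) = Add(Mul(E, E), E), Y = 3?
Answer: 81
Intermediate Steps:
Function('l')(E) = Add(E, Pow(E, 2)) (Function('l')(E) = Add(Pow(E, 2), E) = Add(E, Pow(E, 2)))
Function('O')(V) = Add(Pow(V, 2), Mul(8, V)) (Function('O')(V) = Add(Add(Pow(V, 2), Mul(2, V)), Mul(Mul(2, Add(1, 2)), V)) = Add(Add(Pow(V, 2), Mul(2, V)), Mul(Mul(2, 3), V)) = Add(Add(Pow(V, 2), Mul(2, V)), Mul(6, V)) = Add(Pow(V, 2), Mul(8, V)))
Mul(Add(34, Function('O')(-1)), Y) = Mul(Add(34, Mul(-1, Add(8, -1))), 3) = Mul(Add(34, Mul(-1, 7)), 3) = Mul(Add(34, -7), 3) = Mul(27, 3) = 81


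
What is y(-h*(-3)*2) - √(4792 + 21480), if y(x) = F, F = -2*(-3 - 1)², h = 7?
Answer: -32 - 4*√1642 ≈ -194.09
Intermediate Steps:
F = -32 (F = -2*(-4)² = -2*16 = -32)
y(x) = -32
y(-h*(-3)*2) - √(4792 + 21480) = -32 - √(4792 + 21480) = -32 - √26272 = -32 - 4*√1642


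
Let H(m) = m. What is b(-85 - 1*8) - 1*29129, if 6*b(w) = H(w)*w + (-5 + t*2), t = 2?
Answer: -83063/3 ≈ -27688.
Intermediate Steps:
b(w) = -1/6 + w**2/6 (b(w) = (w*w + (-5 + 2*2))/6 = (w**2 + (-5 + 4))/6 = (w**2 - 1)/6 = (-1 + w**2)/6 = -1/6 + w**2/6)
b(-85 - 1*8) - 1*29129 = (-1/6 + (-85 - 1*8)**2/6) - 1*29129 = (-1/6 + (-85 - 8)**2/6) - 29129 = (-1/6 + (1/6)*(-93)**2) - 29129 = (-1/6 + (1/6)*8649) - 29129 = (-1/6 + 2883/2) - 29129 = 4324/3 - 29129 = -83063/3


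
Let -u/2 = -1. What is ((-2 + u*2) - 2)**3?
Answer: 0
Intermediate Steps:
u = 2 (u = -2*(-1) = 2)
((-2 + u*2) - 2)**3 = ((-2 + 2*2) - 2)**3 = ((-2 + 4) - 2)**3 = (2 - 2)**3 = 0**3 = 0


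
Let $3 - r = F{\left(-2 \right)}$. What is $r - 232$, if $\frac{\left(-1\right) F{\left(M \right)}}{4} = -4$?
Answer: $-245$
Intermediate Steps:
$F{\left(M \right)} = 16$ ($F{\left(M \right)} = \left(-4\right) \left(-4\right) = 16$)
$r = -13$ ($r = 3 - 16 = -13$)
$r - 232 = -13 - 232 = -245$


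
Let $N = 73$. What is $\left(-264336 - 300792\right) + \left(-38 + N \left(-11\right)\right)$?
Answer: $-565969$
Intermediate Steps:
$\left(-264336 - 300792\right) + \left(-38 + N \left(-11\right)\right) = \left(-264336 - 300792\right) + \left(-38 + 73 \left(-11\right)\right) = -565128 - 841 = -565969$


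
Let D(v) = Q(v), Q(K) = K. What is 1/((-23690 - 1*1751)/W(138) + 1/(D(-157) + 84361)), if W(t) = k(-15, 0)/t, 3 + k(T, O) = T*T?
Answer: -3115548/49271381135 ≈ -6.3232e-5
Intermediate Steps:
D(v) = v
k(T, O) = -3 + T² (k(T, O) = -3 + T*T = -3 + T²)
W(t) = 222/t (W(t) = (-3 + (-15)²)/t = (-3 + 225)/t = 222/t)
1/((-23690 - 1*1751)/W(138) + 1/(D(-157) + 84361)) = 1/((-23690 - 1*1751)/((222/138)) + 1/(-157 + 84361)) = 1/((-23690 - 1751)/((222*(1/138))) + 1/84204) = 1/(-25441/37/23 + 1/84204) = 1/(-25441*23/37 + 1/84204) = 1/(-585143/37 + 1/84204) = 1/(-49271381135/3115548) = -3115548/49271381135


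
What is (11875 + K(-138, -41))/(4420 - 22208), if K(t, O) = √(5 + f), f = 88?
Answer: -11875/17788 - √93/17788 ≈ -0.66813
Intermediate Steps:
K(t, O) = √93 (K(t, O) = √(5 + 88) = √93)
(11875 + K(-138, -41))/(4420 - 22208) = (11875 + √93)/(4420 - 22208) = (11875 + √93)/(-17788) = (11875 + √93)*(-1/17788) = -11875/17788 - √93/17788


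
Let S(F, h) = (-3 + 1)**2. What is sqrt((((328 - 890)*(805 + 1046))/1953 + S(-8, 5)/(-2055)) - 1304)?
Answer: I*sqrt(40581402886570)/148645 ≈ 42.856*I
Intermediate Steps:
S(F, h) = 4 (S(F, h) = (-2)**2 = 4)
sqrt((((328 - 890)*(805 + 1046))/1953 + S(-8, 5)/(-2055)) - 1304) = sqrt((((328 - 890)*(805 + 1046))/1953 + 4/(-2055)) - 1304) = sqrt((-562*1851*(1/1953) + 4*(-1/2055)) - 1304) = sqrt((-1040262*1/1953 - 4/2055) - 1304) = sqrt((-346754/651 - 4/2055) - 1304) = sqrt(-79175786/148645 - 1304) = sqrt(-273008866/148645) = I*sqrt(40581402886570)/148645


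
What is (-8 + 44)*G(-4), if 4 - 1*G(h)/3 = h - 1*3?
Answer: 1188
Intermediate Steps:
G(h) = 21 - 3*h (G(h) = 12 - 3*(h - 1*3) = 12 - 3*(h - 3) = 12 - 3*(-3 + h) = 12 + (9 - 3*h) = 21 - 3*h)
(-8 + 44)*G(-4) = (-8 + 44)*(21 - 3*(-4)) = 36*(21 + 12) = 36*33 = 1188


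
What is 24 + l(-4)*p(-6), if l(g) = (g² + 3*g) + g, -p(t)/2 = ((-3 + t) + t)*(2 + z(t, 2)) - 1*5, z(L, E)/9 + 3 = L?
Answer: 24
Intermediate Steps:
z(L, E) = -27 + 9*L
p(t) = 10 - 2*(-25 + 9*t)*(-3 + 2*t) (p(t) = -2*(((-3 + t) + t)*(2 + (-27 + 9*t)) - 1*5) = -2*((-3 + 2*t)*(-25 + 9*t) - 5) = -2*((-25 + 9*t)*(-3 + 2*t) - 5) = -2*(-5 + (-25 + 9*t)*(-3 + 2*t)) = 10 - 2*(-25 + 9*t)*(-3 + 2*t))
l(g) = g² + 4*g
24 + l(-4)*p(-6) = 24 + (-4*(4 - 4))*(-140 - 36*(-6)² + 154*(-6)) = 24 + (-4*0)*(-140 - 36*36 - 924) = 24 + 0*(-140 - 1296 - 924) = 24 + 0*(-2360) = 24 + 0 = 24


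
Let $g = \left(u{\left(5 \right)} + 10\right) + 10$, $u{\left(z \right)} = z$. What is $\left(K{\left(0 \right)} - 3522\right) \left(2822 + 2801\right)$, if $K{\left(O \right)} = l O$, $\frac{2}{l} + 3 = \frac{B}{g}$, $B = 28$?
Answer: $-19804206$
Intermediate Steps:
$g = 25$ ($g = \left(5 + 10\right) + 10 = 15 + 10 = 25$)
$l = - \frac{50}{47}$ ($l = \frac{2}{-3 + \frac{28}{25}} = \frac{2}{- \frac{47}{25}} = 2 \left(- \frac{25}{47}\right) = - \frac{50}{47} \approx -1.0638$)
$K{\left(O \right)} = - \frac{50 O}{47}$
$\left(K{\left(0 \right)} - 3522\right) \left(2822 + 2801\right) = \left(\left(- \frac{50}{47}\right) 0 - 3522\right) \left(2822 + 2801\right) = \left(0 - 3522\right) 5623 = \left(-3522\right) 5623 = -19804206$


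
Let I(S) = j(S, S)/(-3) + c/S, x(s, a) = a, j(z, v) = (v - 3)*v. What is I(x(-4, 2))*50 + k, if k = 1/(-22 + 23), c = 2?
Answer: 253/3 ≈ 84.333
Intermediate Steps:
j(z, v) = v*(-3 + v) (j(z, v) = (-3 + v)*v = v*(-3 + v))
I(S) = 2/S - S*(-3 + S)/3 (I(S) = (S*(-3 + S))/(-3) + 2/S = (S*(-3 + S))*(-⅓) + 2/S = -S*(-3 + S)/3 + 2/S = 2/S - S*(-3 + S)/3)
k = 1 (k = 1/1 = 1)
I(x(-4, 2))*50 + k = (2 + 2/2 - ⅓*2²)*50 + 1 = (2 + 2*(½) - ⅓*4)*50 + 1 = (2 + 1 - 4/3)*50 + 1 = (5/3)*50 + 1 = 250/3 + 1 = 253/3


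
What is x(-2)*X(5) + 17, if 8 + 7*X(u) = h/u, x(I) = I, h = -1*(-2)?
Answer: 671/35 ≈ 19.171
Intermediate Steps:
h = 2
X(u) = -8/7 + 2/(7*u) (X(u) = -8/7 + (2/u)/7 = -8/7 + 2/(7*u))
x(-2)*X(5) + 17 = -4*(1 - 4*5)/(7*5) + 17 = -4*(1 - 20)/(7*5) + 17 = -4*(-19)/(7*5) + 17 = -2*(-38/35) + 17 = 76/35 + 17 = 671/35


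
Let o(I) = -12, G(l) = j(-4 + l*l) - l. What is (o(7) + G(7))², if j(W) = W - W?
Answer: 361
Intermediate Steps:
j(W) = 0
G(l) = -l (G(l) = 0 - l = -l)
(o(7) + G(7))² = (-12 - 1*7)² = (-12 - 7)² = (-19)² = 361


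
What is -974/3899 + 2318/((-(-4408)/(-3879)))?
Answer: -922690465/452284 ≈ -2040.1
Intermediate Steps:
-974/3899 + 2318/((-(-4408)/(-3879))) = -974*1/3899 + 2318/((-(-4408)*(-1)/3879)) = -974/3899 + 2318/((-1*4408/3879)) = -974/3899 + 2318/(-4408/3879) = -974/3899 + 2318*(-3879/4408) = -974/3899 - 236619/116 = -922690465/452284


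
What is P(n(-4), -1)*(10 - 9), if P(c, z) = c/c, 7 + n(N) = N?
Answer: 1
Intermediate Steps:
n(N) = -7 + N
P(c, z) = 1
P(n(-4), -1)*(10 - 9) = 1*(10 - 9) = 1*1 = 1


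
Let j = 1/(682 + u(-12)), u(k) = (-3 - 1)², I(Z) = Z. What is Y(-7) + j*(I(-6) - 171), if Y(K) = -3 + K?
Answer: -7157/698 ≈ -10.254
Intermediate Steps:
u(k) = 16 (u(k) = (-4)² = 16)
j = 1/698 (j = 1/(682 + 16) = 1/698 ≈ 0.0014327)
Y(-7) + j*(I(-6) - 171) = (-3 - 7) + (-6 - 171)/698 = -10 + (1/698)*(-177) = -10 - 177/698 = -7157/698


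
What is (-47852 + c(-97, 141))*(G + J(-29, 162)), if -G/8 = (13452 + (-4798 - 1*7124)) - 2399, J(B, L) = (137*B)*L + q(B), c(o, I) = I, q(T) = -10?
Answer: 30376830324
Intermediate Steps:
J(B, L) = -10 + 137*B*L (J(B, L) = (137*B)*L - 10 = 137*B*L - 10 = -10 + 137*B*L)
G = 6952 (G = -8*((13452 + (-4798 - 1*7124)) - 2399) = -8*((13452 + (-4798 - 7124)) - 2399) = -8*((13452 - 11922) - 2399) = -8*(1530 - 2399) = -8*(-869) = 6952)
(-47852 + c(-97, 141))*(G + J(-29, 162)) = (-47852 + 141)*(6952 + (-10 + 137*(-29)*162)) = -47711*(6952 + (-10 - 643626)) = -47711*(6952 - 643636) = -47711*(-636684) = 30376830324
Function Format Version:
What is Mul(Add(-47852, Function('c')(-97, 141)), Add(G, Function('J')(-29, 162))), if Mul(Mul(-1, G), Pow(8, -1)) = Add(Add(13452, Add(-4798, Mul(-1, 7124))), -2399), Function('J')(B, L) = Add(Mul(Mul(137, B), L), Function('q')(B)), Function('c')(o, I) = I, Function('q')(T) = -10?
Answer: 30376830324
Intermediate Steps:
Function('J')(B, L) = Add(-10, Mul(137, B, L)) (Function('J')(B, L) = Add(Mul(Mul(137, B), L), -10) = Add(Mul(137, B, L), -10) = Add(-10, Mul(137, B, L)))
G = 6952 (G = Mul(-8, Add(Add(13452, Add(-4798, Mul(-1, 7124))), -2399)) = Mul(-8, Add(Add(13452, Add(-4798, -7124)), -2399)) = Mul(-8, Add(Add(13452, -11922), -2399)) = Mul(-8, Add(1530, -2399)) = Mul(-8, -869) = 6952)
Mul(Add(-47852, Function('c')(-97, 141)), Add(G, Function('J')(-29, 162))) = Mul(Add(-47852, 141), Add(6952, Add(-10, Mul(137, -29, 162)))) = Mul(-47711, Add(6952, Add(-10, -643626))) = Mul(-47711, Add(6952, -643636)) = Mul(-47711, -636684) = 30376830324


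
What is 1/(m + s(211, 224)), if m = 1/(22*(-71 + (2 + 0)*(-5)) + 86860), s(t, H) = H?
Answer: 85078/19057473 ≈ 0.0044643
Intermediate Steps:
m = 1/85078 (m = 1/(22*(-71 + 2*(-5)) + 86860) = 1/(22*(-71 - 10) + 86860) = 1/(22*(-81) + 86860) = 1/(-1782 + 86860) = 1/85078 ≈ 1.1754e-5)
1/(m + s(211, 224)) = 1/(1/85078 + 224) = 1/(19057473/85078) = 85078/19057473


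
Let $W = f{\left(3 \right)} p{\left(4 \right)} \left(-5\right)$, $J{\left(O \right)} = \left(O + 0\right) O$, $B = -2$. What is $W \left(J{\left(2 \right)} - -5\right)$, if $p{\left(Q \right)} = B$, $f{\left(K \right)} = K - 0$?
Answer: $270$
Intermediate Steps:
$f{\left(K \right)} = K$ ($f{\left(K \right)} = K + 0 = K$)
$p{\left(Q \right)} = -2$
$J{\left(O \right)} = O^{2}$ ($J{\left(O \right)} = O O = O^{2}$)
$W = 30$ ($W = 3 \left(-2\right) \left(-5\right) = \left(-6\right) \left(-5\right) = 30$)
$W \left(J{\left(2 \right)} - -5\right) = 30 \left(2^{2} - -5\right) = 30 \left(4 + 5\right) = 30 \cdot 9 = 270$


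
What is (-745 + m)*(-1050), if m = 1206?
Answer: -484050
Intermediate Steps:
(-745 + m)*(-1050) = (-745 + 1206)*(-1050) = 461*(-1050) = -484050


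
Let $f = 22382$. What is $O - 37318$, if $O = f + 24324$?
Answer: $9388$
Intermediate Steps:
$O = 46706$ ($O = 22382 + 24324 = 46706$)
$O - 37318 = 46706 - 37318 = 9388$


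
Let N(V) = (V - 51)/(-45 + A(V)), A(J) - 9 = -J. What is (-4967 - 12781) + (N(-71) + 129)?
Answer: -616787/35 ≈ -17623.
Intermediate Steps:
A(J) = 9 - J
N(V) = (-51 + V)/(-36 - V) (N(V) = (V - 51)/(-45 + (9 - V)) = (-51 + V)/(-36 - V))
(-4967 - 12781) + (N(-71) + 129) = (-4967 - 12781) + ((51 - 1*(-71))/(36 - 71) + 129) = -17748 + ((51 + 71)/(-35) + 129) = -17748 + (-1/35*122 + 129) = -17748 + (-122/35 + 129) = -17748 + 4393/35 = -616787/35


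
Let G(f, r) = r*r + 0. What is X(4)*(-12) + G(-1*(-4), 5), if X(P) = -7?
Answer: 109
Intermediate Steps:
G(f, r) = r² (G(f, r) = r² + 0 = r²)
X(4)*(-12) + G(-1*(-4), 5) = -7*(-12) + 5² = 84 + 25 = 109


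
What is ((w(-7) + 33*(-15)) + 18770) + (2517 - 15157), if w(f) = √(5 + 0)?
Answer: 5635 + √5 ≈ 5637.2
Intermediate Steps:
w(f) = √5
((w(-7) + 33*(-15)) + 18770) + (2517 - 15157) = ((√5 + 33*(-15)) + 18770) + (2517 - 15157) = ((√5 - 495) + 18770) - 12640 = ((-495 + √5) + 18770) - 12640 = (18275 + √5) - 12640 = 5635 + √5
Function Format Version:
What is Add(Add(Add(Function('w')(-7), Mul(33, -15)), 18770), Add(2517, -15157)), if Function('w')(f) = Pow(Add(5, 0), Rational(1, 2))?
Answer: Add(5635, Pow(5, Rational(1, 2))) ≈ 5637.2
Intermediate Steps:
Function('w')(f) = Pow(5, Rational(1, 2))
Add(Add(Add(Function('w')(-7), Mul(33, -15)), 18770), Add(2517, -15157)) = Add(Add(Add(Pow(5, Rational(1, 2)), Mul(33, -15)), 18770), Add(2517, -15157)) = Add(Add(Add(Pow(5, Rational(1, 2)), -495), 18770), -12640) = Add(Add(Add(-495, Pow(5, Rational(1, 2))), 18770), -12640) = Add(Add(18275, Pow(5, Rational(1, 2))), -12640) = Add(5635, Pow(5, Rational(1, 2)))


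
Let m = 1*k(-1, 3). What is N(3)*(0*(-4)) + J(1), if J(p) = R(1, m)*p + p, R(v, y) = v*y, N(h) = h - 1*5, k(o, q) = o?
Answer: 0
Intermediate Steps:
m = -1 (m = 1*(-1) = -1)
N(h) = -5 + h (N(h) = h - 5 = -5 + h)
J(p) = 0 (J(p) = (1*(-1))*p + p = -p + p = 0)
N(3)*(0*(-4)) + J(1) = (-5 + 3)*(0*(-4)) + 0 = -2*0 + 0 = 0 + 0 = 0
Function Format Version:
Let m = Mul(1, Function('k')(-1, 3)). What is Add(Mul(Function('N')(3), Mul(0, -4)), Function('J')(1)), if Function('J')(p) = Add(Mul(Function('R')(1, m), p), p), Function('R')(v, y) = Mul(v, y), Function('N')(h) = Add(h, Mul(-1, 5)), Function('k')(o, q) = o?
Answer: 0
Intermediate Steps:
m = -1 (m = Mul(1, -1) = -1)
Function('N')(h) = Add(-5, h) (Function('N')(h) = Add(h, -5) = Add(-5, h))
Function('J')(p) = 0 (Function('J')(p) = Add(Mul(Mul(1, -1), p), p) = Add(Mul(-1, p), p) = 0)
Add(Mul(Function('N')(3), Mul(0, -4)), Function('J')(1)) = Add(Mul(Add(-5, 3), Mul(0, -4)), 0) = Add(Mul(-2, 0), 0) = Add(0, 0) = 0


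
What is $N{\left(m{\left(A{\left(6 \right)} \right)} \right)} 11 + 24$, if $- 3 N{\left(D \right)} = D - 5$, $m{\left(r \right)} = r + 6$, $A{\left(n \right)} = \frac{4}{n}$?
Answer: $\frac{161}{9} \approx 17.889$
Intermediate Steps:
$m{\left(r \right)} = 6 + r$
$N{\left(D \right)} = \frac{5}{3} - \frac{D}{3}$ ($N{\left(D \right)} = - \frac{D - 5}{3} = - \frac{-5 + D}{3} = \frac{5}{3} - \frac{D}{3}$)
$N{\left(m{\left(A{\left(6 \right)} \right)} \right)} 11 + 24 = \left(\frac{5}{3} - \frac{6 + \frac{4}{6}}{3}\right) 11 + 24 = \left(\frac{5}{3} - \frac{6 + 4 \cdot \frac{1}{6}}{3}\right) 11 + 24 = \left(\frac{5}{3} - \frac{6 + \frac{2}{3}}{3}\right) 11 + 24 = \left(\frac{5}{3} - \frac{20}{9}\right) 11 + 24 = \left(- \frac{5}{9}\right) 11 + 24 = - \frac{55}{9} + 24 = \frac{161}{9}$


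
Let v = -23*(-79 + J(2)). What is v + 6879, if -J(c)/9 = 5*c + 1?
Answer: 10973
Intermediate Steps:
J(c) = -9 - 45*c (J(c) = -9*(5*c + 1) = -9*(1 + 5*c) = -9 - 45*c)
v = 4094 (v = -23*(-79 + (-9 - 45*2)) = -23*(-79 + (-9 - 90)) = -23*(-79 - 99) = -23*(-178) = 4094)
v + 6879 = 4094 + 6879 = 10973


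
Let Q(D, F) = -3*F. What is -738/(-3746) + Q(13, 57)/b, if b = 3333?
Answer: 303198/2080903 ≈ 0.14570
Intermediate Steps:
-738/(-3746) + Q(13, 57)/b = -738/(-3746) - 3*57/3333 = -738*(-1/3746) - 171*1/3333 = 369/1873 - 57/1111 = 303198/2080903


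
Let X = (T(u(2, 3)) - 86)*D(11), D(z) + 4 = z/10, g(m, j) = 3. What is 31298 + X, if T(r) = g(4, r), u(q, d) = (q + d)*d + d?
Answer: 315387/10 ≈ 31539.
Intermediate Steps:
u(q, d) = d + d*(d + q) (u(q, d) = (d + q)*d + d = d*(d + q) + d = d + d*(d + q))
T(r) = 3
D(z) = -4 + z/10
X = 2407/10 (X = (3 - 86)*(-4 + (⅒)*11) = -83*(-4 + 11/10) = -83*(-29/10) = 2407/10 ≈ 240.70)
31298 + X = 31298 + 2407/10 = 315387/10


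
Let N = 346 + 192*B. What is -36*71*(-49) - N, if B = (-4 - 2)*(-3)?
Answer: 121442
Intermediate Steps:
B = 18 (B = -6*(-3) = 18)
N = 3802 (N = 346 + 192*18 = 346 + 3456 = 3802)
-36*71*(-49) - N = -36*71*(-49) - 1*3802 = -2556*(-49) - 3802 = 125244 - 3802 = 121442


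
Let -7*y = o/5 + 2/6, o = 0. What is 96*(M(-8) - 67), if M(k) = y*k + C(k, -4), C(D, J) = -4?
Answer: -47456/7 ≈ -6779.4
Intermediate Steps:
y = -1/21 (y = -(0/5 + 2/6)/7 = -(0*(⅕) + 2*(⅙))/7 = -(0 + ⅓)/7 = -⅐*⅓ = -1/21 ≈ -0.047619)
M(k) = -4 - k/21 (M(k) = -k/21 - 4 = -4 - k/21)
96*(M(-8) - 67) = 96*((-4 - 1/21*(-8)) - 67) = 96*((-4 + 8/21) - 67) = 96*(-76/21 - 67) = 96*(-1483/21) = -47456/7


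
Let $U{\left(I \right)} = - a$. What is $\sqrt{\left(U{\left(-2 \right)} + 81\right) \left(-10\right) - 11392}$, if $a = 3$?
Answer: $2 i \sqrt{3043} \approx 110.33 i$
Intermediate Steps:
$U{\left(I \right)} = -3$ ($U{\left(I \right)} = \left(-1\right) 3 = -3$)
$\sqrt{\left(U{\left(-2 \right)} + 81\right) \left(-10\right) - 11392} = \sqrt{\left(-3 + 81\right) \left(-10\right) - 11392} = \sqrt{78 \left(-10\right) - 11392} = \sqrt{-780 - 11392} = \sqrt{-12172} = 2 i \sqrt{3043}$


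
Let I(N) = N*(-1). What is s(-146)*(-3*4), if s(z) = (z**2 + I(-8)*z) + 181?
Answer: -243948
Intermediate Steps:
I(N) = -N
s(z) = 181 + z**2 + 8*z (s(z) = (z**2 + (-1*(-8))*z) + 181 = (z**2 + 8*z) + 181 = 181 + z**2 + 8*z)
s(-146)*(-3*4) = (181 + (-146)**2 + 8*(-146))*(-3*4) = (181 + 21316 - 1168)*(-12) = 20329*(-12) = -243948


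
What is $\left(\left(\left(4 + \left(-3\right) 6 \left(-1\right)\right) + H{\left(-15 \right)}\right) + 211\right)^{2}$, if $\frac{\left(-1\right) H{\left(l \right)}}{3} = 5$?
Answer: $47524$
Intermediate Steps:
$H{\left(l \right)} = -15$ ($H{\left(l \right)} = \left(-3\right) 5 = -15$)
$\left(\left(\left(4 + \left(-3\right) 6 \left(-1\right)\right) + H{\left(-15 \right)}\right) + 211\right)^{2} = \left(\left(\left(4 + \left(-3\right) 6 \left(-1\right)\right) - 15\right) + 211\right)^{2} = \left(\left(\left(4 - -18\right) - 15\right) + 211\right)^{2} = \left(\left(\left(4 + 18\right) - 15\right) + 211\right)^{2} = \left(\left(22 - 15\right) + 211\right)^{2} = \left(7 + 211\right)^{2} = 218^{2} = 47524$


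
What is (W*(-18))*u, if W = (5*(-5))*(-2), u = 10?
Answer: -9000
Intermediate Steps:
W = 50 (W = -25*(-2) = 50)
(W*(-18))*u = (50*(-18))*10 = -900*10 = -9000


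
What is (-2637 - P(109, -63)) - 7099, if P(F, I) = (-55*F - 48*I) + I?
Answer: -6702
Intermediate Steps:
P(F, I) = -55*F - 47*I
(-2637 - P(109, -63)) - 7099 = (-2637 - (-55*109 - 47*(-63))) - 7099 = (-2637 - (-5995 + 2961)) - 7099 = (-2637 - 1*(-3034)) - 7099 = (-2637 + 3034) - 7099 = 397 - 7099 = -6702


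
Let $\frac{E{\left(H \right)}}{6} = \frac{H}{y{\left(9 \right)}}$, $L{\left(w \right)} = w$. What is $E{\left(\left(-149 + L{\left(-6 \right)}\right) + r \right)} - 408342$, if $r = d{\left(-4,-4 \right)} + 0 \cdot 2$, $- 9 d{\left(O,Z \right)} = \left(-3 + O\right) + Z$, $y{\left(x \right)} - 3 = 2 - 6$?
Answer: $- \frac{1222258}{3} \approx -4.0742 \cdot 10^{5}$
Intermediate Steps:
$y{\left(x \right)} = -1$ ($y{\left(x \right)} = 3 + \left(2 - 6\right) = 3 - 4 = -1$)
$d{\left(O,Z \right)} = \frac{1}{3} - \frac{O}{9} - \frac{Z}{9}$ ($d{\left(O,Z \right)} = - \frac{\left(-3 + O\right) + Z}{9} = - \frac{-3 + O + Z}{9} = \frac{1}{3} - \frac{O}{9} - \frac{Z}{9}$)
$r = \frac{11}{9}$ ($r = \left(\frac{1}{3} - - \frac{4}{9} - - \frac{4}{9}\right) + 0 \cdot 2 = \left(\frac{1}{3} + \frac{4}{9} + \frac{4}{9}\right) + 0 = \frac{11}{9} + 0 = \frac{11}{9} \approx 1.2222$)
$E{\left(H \right)} = - 6 H$ ($E{\left(H \right)} = 6 \frac{H}{-1} = 6 H \left(-1\right) = 6 \left(- H\right) = - 6 H$)
$E{\left(\left(-149 + L{\left(-6 \right)}\right) + r \right)} - 408342 = - 6 \left(\left(-149 - 6\right) + \frac{11}{9}\right) - 408342 = - 6 \left(-155 + \frac{11}{9}\right) - 408342 = \left(-6\right) \left(- \frac{1384}{9}\right) - 408342 = \frac{2768}{3} - 408342 = - \frac{1222258}{3}$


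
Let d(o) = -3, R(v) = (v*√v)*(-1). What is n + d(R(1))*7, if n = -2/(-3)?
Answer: -61/3 ≈ -20.333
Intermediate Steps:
R(v) = -v^(3/2) (R(v) = v^(3/2)*(-1) = -v^(3/2))
n = ⅔ (n = -2*(-⅓) = ⅔ ≈ 0.66667)
n + d(R(1))*7 = ⅔ - 3*7 = ⅔ - 21 = -61/3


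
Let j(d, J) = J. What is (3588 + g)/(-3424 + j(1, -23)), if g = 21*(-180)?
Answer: 64/1149 ≈ 0.055701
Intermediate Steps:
g = -3780
(3588 + g)/(-3424 + j(1, -23)) = (3588 - 3780)/(-3424 - 23) = -192/(-3447) = -192*(-1/3447) = 64/1149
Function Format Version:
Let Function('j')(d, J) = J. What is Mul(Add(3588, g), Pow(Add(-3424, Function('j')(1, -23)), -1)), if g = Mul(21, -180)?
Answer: Rational(64, 1149) ≈ 0.055701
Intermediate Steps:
g = -3780
Mul(Add(3588, g), Pow(Add(-3424, Function('j')(1, -23)), -1)) = Mul(Add(3588, -3780), Pow(Add(-3424, -23), -1)) = Mul(-192, Pow(-3447, -1)) = Mul(-192, Rational(-1, 3447)) = Rational(64, 1149)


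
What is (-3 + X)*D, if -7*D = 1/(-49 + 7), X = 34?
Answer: 31/294 ≈ 0.10544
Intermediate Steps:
D = 1/294 (D = -1/(7*(-49 + 7)) = -⅐/(-42) = -⅐*(-1/42) = 1/294 ≈ 0.0034014)
(-3 + X)*D = (-3 + 34)*(1/294) = 31*(1/294) = 31/294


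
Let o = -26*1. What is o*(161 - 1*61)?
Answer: -2600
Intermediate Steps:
o = -26
o*(161 - 1*61) = -26*(161 - 1*61) = -26*(161 - 61) = -26*100 = -2600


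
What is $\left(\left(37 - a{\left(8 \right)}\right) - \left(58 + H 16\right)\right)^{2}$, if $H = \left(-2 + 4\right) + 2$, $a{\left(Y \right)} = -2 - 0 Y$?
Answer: $6889$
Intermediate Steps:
$a{\left(Y \right)} = -2$ ($a{\left(Y \right)} = -2 - 0 = -2 + 0 = -2$)
$H = 4$ ($H = 2 + 2 = 4$)
$\left(\left(37 - a{\left(8 \right)}\right) - \left(58 + H 16\right)\right)^{2} = \left(\left(37 - -2\right) - \left(58 + 4 \cdot 16\right)\right)^{2} = \left(\left(37 + 2\right) - 122\right)^{2} = \left(39 - 122\right)^{2} = \left(-83\right)^{2} = 6889$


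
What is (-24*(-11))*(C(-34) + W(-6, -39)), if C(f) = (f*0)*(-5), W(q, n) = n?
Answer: -10296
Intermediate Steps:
C(f) = 0 (C(f) = 0*(-5) = 0)
(-24*(-11))*(C(-34) + W(-6, -39)) = (-24*(-11))*(0 - 39) = 264*(-39) = -10296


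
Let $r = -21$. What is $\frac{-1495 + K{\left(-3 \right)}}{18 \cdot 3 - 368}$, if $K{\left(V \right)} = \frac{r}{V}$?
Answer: $\frac{744}{157} \approx 4.7389$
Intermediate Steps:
$K{\left(V \right)} = - \frac{21}{V}$
$\frac{-1495 + K{\left(-3 \right)}}{18 \cdot 3 - 368} = \frac{-1495 - \frac{21}{-3}}{18 \cdot 3 - 368} = \frac{-1495 - -7}{54 - 368} = \frac{-1495 + 7}{-314} = \left(- \frac{1}{314}\right) \left(-1488\right) = \frac{744}{157}$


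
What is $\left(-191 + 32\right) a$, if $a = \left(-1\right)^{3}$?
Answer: $159$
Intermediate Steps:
$a = -1$
$\left(-191 + 32\right) a = \left(-191 + 32\right) \left(-1\right) = \left(-159\right) \left(-1\right) = 159$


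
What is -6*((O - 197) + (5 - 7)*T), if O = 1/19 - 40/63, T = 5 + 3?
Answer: 511316/399 ≈ 1281.5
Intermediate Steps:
T = 8
O = -697/1197 (O = 1*(1/19) - 40*1/63 = 1/19 - 40/63 = -697/1197 ≈ -0.58229)
-6*((O - 197) + (5 - 7)*T) = -6*((-697/1197 - 197) + (5 - 7)*8) = -6*(-236506/1197 - 2*8) = -6*(-236506/1197 - 16) = -6*(-255658/1197) = 511316/399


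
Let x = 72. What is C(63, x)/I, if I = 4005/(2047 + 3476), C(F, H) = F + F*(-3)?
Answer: -77322/445 ≈ -173.76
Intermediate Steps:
C(F, H) = -2*F (C(F, H) = F - 3*F = -2*F)
I = 1335/1841 (I = 4005/5523 = 4005*(1/5523) = 1335/1841 ≈ 0.72515)
C(63, x)/I = (-2*63)/(1335/1841) = -126*1841/1335 = -77322/445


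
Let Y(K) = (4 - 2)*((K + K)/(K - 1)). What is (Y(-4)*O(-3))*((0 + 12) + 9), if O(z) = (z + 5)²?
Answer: 1344/5 ≈ 268.80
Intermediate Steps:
O(z) = (5 + z)²
Y(K) = 4*K/(-1 + K) (Y(K) = 2*((2*K)/(-1 + K)) = 2*(2*K/(-1 + K)) = 4*K/(-1 + K))
(Y(-4)*O(-3))*((0 + 12) + 9) = ((4*(-4)/(-1 - 4))*(5 - 3)²)*((0 + 12) + 9) = ((4*(-4)/(-5))*2²)*(12 + 9) = ((4*(-4)*(-⅕))*4)*21 = ((16/5)*4)*21 = (64/5)*21 = 1344/5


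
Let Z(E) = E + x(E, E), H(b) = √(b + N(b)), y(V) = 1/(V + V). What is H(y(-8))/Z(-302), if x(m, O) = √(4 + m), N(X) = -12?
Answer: √193/(4*(√298 + 302*I)) ≈ 0.00065523 - 0.011463*I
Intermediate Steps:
y(V) = 1/(2*V)
H(b) = √(-12 + b) (H(b) = √(b - 12) = √(-12 + b))
Z(E) = E + √(4 + E)
H(y(-8))/Z(-302) = √(-12 + (½)/(-8))/(-302 + √(4 - 302)) = √(-12 + (½)*(-⅛))/(-302 + √(-298)) = √(-12 - 1/16)/(-302 + I*√298) = √(-193/16)/(-302 + I*√298) = (I*√193/4)/(-302 + I*√298) = I*√193/(4*(-302 + I*√298))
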